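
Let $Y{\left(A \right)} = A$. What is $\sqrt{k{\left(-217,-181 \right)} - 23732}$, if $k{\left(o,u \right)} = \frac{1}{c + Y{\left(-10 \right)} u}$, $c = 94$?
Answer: $\frac{i \sqrt{5377101513}}{476} \approx 154.05 i$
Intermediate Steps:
$k{\left(o,u \right)} = \frac{1}{94 - 10 u}$
$\sqrt{k{\left(-217,-181 \right)} - 23732} = \sqrt{\frac{1}{2 \left(47 - -905\right)} - 23732} = \sqrt{\frac{1}{2 \left(47 + 905\right)} - 23732} = \sqrt{\frac{1}{2 \cdot 952} - 23732} = \sqrt{\frac{1}{2} \cdot \frac{1}{952} - 23732} = \sqrt{\frac{1}{1904} - 23732} = \sqrt{- \frac{45185727}{1904}} = \frac{i \sqrt{5377101513}}{476}$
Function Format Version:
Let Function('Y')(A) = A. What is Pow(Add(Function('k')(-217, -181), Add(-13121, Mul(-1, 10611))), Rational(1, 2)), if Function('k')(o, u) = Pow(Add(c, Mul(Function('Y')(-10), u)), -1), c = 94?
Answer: Mul(Rational(1, 476), I, Pow(5377101513, Rational(1, 2))) ≈ Mul(154.05, I)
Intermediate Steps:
Function('k')(o, u) = Pow(Add(94, Mul(-10, u)), -1)
Pow(Add(Function('k')(-217, -181), Add(-13121, Mul(-1, 10611))), Rational(1, 2)) = Pow(Add(Mul(Rational(1, 2), Pow(Add(47, Mul(-5, -181)), -1)), Add(-13121, Mul(-1, 10611))), Rational(1, 2)) = Pow(Add(Mul(Rational(1, 2), Pow(Add(47, 905), -1)), Add(-13121, -10611)), Rational(1, 2)) = Pow(Add(Mul(Rational(1, 2), Pow(952, -1)), -23732), Rational(1, 2)) = Pow(Add(Mul(Rational(1, 2), Rational(1, 952)), -23732), Rational(1, 2)) = Pow(Add(Rational(1, 1904), -23732), Rational(1, 2)) = Pow(Rational(-45185727, 1904), Rational(1, 2)) = Mul(Rational(1, 476), I, Pow(5377101513, Rational(1, 2)))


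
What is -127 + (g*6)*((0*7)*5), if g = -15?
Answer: -127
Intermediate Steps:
-127 + (g*6)*((0*7)*5) = -127 + (-15*6)*((0*7)*5) = -127 - 0*5 = -127 - 90*0 = -127 + 0 = -127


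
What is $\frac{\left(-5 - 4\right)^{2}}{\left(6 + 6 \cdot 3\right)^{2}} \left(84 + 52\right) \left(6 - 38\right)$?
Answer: $-612$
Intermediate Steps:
$\frac{\left(-5 - 4\right)^{2}}{\left(6 + 6 \cdot 3\right)^{2}} \left(84 + 52\right) \left(6 - 38\right) = \frac{\left(-9\right)^{2}}{\left(6 + 18\right)^{2}} \cdot 136 \left(-32\right) = \frac{81}{24^{2}} \left(-4352\right) = \frac{81}{576} \left(-4352\right) = 81 \cdot \frac{1}{576} \left(-4352\right) = \frac{9}{64} \left(-4352\right) = -612$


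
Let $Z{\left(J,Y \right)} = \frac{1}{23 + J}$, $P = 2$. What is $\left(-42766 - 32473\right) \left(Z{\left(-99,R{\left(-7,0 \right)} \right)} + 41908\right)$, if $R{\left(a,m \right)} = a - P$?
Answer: $- \frac{239636741673}{76} \approx -3.1531 \cdot 10^{9}$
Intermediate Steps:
$R{\left(a,m \right)} = -2 + a$ ($R{\left(a,m \right)} = a - 2 = -2 + a$)
$\left(-42766 - 32473\right) \left(Z{\left(-99,R{\left(-7,0 \right)} \right)} + 41908\right) = \left(-42766 - 32473\right) \left(\frac{1}{23 - 99} + 41908\right) = - 75239 \left(\frac{1}{-76} + 41908\right) = - 75239 \left(- \frac{1}{76} + 41908\right) = \left(-75239\right) \frac{3185007}{76} = - \frac{239636741673}{76}$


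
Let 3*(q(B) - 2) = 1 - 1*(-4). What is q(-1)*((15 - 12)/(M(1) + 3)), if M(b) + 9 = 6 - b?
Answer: -11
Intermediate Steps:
M(b) = -3 - b (M(b) = -9 + (6 - b) = -3 - b)
q(B) = 11/3 (q(B) = 2 + (1 - 1*(-4))/3 = 2 + (1 + 4)/3 = 2 + (⅓)*5 = 2 + 5/3 = 11/3)
q(-1)*((15 - 12)/(M(1) + 3)) = 11*((15 - 12)/((-3 - 1*1) + 3))/3 = 11*(3/((-3 - 1) + 3))/3 = 11*(3/(-4 + 3))/3 = 11*(3/(-1))/3 = 11*(3*(-1))/3 = (11/3)*(-3) = -11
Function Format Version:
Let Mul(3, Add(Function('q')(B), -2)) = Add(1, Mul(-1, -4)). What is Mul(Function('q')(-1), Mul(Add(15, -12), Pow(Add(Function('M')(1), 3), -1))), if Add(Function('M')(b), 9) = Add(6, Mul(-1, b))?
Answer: -11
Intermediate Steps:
Function('M')(b) = Add(-3, Mul(-1, b)) (Function('M')(b) = Add(-9, Add(6, Mul(-1, b))) = Add(-3, Mul(-1, b)))
Function('q')(B) = Rational(11, 3) (Function('q')(B) = Add(2, Mul(Rational(1, 3), Add(1, Mul(-1, -4)))) = Add(2, Mul(Rational(1, 3), Add(1, 4))) = Add(2, Mul(Rational(1, 3), 5)) = Add(2, Rational(5, 3)) = Rational(11, 3))
Mul(Function('q')(-1), Mul(Add(15, -12), Pow(Add(Function('M')(1), 3), -1))) = Mul(Rational(11, 3), Mul(Add(15, -12), Pow(Add(Add(-3, Mul(-1, 1)), 3), -1))) = Mul(Rational(11, 3), Mul(3, Pow(Add(Add(-3, -1), 3), -1))) = Mul(Rational(11, 3), Mul(3, Pow(Add(-4, 3), -1))) = Mul(Rational(11, 3), Mul(3, Pow(-1, -1))) = Mul(Rational(11, 3), Mul(3, -1)) = Mul(Rational(11, 3), -3) = -11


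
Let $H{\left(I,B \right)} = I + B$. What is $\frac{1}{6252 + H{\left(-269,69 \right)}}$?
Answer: $\frac{1}{6052} \approx 0.00016523$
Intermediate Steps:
$H{\left(I,B \right)} = B + I$
$\frac{1}{6252 + H{\left(-269,69 \right)}} = \frac{1}{6252 + \left(69 - 269\right)} = \frac{1}{6252 - 200} = \frac{1}{6052}$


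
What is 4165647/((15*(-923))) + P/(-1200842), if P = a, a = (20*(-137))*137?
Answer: -832847789779/2770942915 ≈ -300.56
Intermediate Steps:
a = -375380 (a = -2740*137 = -375380)
P = -375380
4165647/((15*(-923))) + P/(-1200842) = 4165647/((15*(-923))) - 375380/(-1200842) = 4165647/(-13845) - 375380*(-1/1200842) = 4165647*(-1/13845) + 187690/600421 = -1388549/4615 + 187690/600421 = -832847789779/2770942915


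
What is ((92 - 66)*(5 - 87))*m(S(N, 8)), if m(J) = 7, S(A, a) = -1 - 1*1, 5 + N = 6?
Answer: -14924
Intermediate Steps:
N = 1 (N = -5 + 6 = 1)
S(A, a) = -2 (S(A, a) = -1 - 1 = -2)
((92 - 66)*(5 - 87))*m(S(N, 8)) = ((92 - 66)*(5 - 87))*7 = (26*(-82))*7 = -2132*7 = -14924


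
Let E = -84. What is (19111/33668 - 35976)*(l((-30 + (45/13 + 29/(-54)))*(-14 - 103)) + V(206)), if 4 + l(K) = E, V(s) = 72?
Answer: 4844883428/8417 ≈ 5.7561e+5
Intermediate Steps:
l(K) = -88 (l(K) = -4 - 84 = -88)
(19111/33668 - 35976)*(l((-30 + (45/13 + 29/(-54)))*(-14 - 103)) + V(206)) = (19111/33668 - 35976)*(-88 + 72) = (19111*(1/33668) - 35976)*(-16) = (19111/33668 - 35976)*(-16) = -1211220857/33668*(-16) = 4844883428/8417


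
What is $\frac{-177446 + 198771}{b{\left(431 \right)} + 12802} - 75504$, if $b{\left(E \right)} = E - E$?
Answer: $- \frac{966580883}{12802} \approx -75502.0$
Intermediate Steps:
$b{\left(E \right)} = 0$
$\frac{-177446 + 198771}{b{\left(431 \right)} + 12802} - 75504 = \frac{-177446 + 198771}{0 + 12802} - 75504 = \frac{21325}{12802} - 75504 = - \frac{966580883}{12802}$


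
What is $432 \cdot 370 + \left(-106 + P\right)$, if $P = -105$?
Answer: $159629$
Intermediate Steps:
$432 \cdot 370 + \left(-106 + P\right) = 432 \cdot 370 - 211 = 159840 - 211 = 159629$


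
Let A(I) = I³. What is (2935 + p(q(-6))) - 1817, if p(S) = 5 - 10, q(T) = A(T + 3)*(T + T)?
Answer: 1113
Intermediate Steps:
q(T) = 2*T*(3 + T)³ (q(T) = (T + 3)³*(T + T) = (3 + T)³*(2*T) = 2*T*(3 + T)³)
p(S) = -5
(2935 + p(q(-6))) - 1817 = (2935 - 5) - 1817 = 2930 - 1817 = 1113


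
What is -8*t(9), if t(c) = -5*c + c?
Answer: 288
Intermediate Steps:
t(c) = -4*c
-8*t(9) = -(-32)*9 = -8*(-36) = 288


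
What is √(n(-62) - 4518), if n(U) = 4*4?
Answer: I*√4502 ≈ 67.097*I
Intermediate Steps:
n(U) = 16
√(n(-62) - 4518) = √(16 - 4518) = √(-4502) = I*√4502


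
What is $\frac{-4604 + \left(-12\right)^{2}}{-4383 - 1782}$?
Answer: $\frac{892}{1233} \approx 0.72344$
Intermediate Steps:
$\frac{-4604 + \left(-12\right)^{2}}{-4383 - 1782} = \frac{-4604 + 144}{-6165} = \left(-4460\right) \left(- \frac{1}{6165}\right) = \frac{892}{1233}$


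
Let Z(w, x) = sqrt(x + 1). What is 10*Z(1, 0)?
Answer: 10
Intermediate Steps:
Z(w, x) = sqrt(1 + x)
10*Z(1, 0) = 10*sqrt(1 + 0) = 10*sqrt(1) = 10*1 = 10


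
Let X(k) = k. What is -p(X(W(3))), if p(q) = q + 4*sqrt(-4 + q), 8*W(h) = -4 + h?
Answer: 1/8 - I*sqrt(66) ≈ 0.125 - 8.124*I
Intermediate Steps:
W(h) = -1/2 + h/8 (W(h) = (-4 + h)/8 = -1/2 + h/8)
-p(X(W(3))) = -((-1/2 + (1/8)*3) + 4*sqrt(-4 + (-1/2 + (1/8)*3))) = -((-1/2 + 3/8) + 4*sqrt(-4 + (-1/2 + 3/8))) = -(-1/8 + 4*sqrt(-4 - 1/8)) = -(-1/8 + 4*sqrt(-33/8)) = -(-1/8 + 4*(I*sqrt(66)/4)) = -(-1/8 + I*sqrt(66)) = 1/8 - I*sqrt(66)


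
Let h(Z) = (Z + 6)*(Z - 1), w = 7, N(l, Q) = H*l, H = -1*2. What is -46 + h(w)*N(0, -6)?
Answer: -46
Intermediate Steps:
H = -2
N(l, Q) = -2*l
h(Z) = (-1 + Z)*(6 + Z) (h(Z) = (6 + Z)*(-1 + Z) = (-1 + Z)*(6 + Z))
-46 + h(w)*N(0, -6) = -46 + (-6 + 7**2 + 5*7)*(-2*0) = -46 + (-6 + 49 + 35)*0 = -46 + 78*0 = -46 + 0 = -46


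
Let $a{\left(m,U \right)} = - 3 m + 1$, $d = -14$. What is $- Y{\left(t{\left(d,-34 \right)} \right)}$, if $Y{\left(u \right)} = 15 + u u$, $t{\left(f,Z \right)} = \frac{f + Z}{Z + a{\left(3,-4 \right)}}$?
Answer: $- \frac{799}{49} \approx -16.306$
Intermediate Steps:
$a{\left(m,U \right)} = 1 - 3 m$
$t{\left(f,Z \right)} = \frac{Z + f}{-8 + Z}$ ($t{\left(f,Z \right)} = \frac{f + Z}{Z + \left(1 - 9\right)} = \frac{Z + f}{Z + \left(1 - 9\right)} = \frac{Z + f}{Z - 8} = \frac{Z + f}{-8 + Z}$)
$Y{\left(u \right)} = 15 + u^{2}$
$- Y{\left(t{\left(d,-34 \right)} \right)} = - (15 + \left(\frac{-34 - 14}{-8 - 34}\right)^{2}) = - (15 + \left(\frac{1}{-42} \left(-48\right)\right)^{2}) = - (15 + \left(\left(- \frac{1}{42}\right) \left(-48\right)\right)^{2}) = - (15 + \left(\frac{8}{7}\right)^{2}) = - (15 + \frac{64}{49}) = \left(-1\right) \frac{799}{49} = - \frac{799}{49}$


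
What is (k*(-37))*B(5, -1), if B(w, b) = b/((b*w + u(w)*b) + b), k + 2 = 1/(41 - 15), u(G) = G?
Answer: 1887/286 ≈ 6.5979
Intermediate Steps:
k = -51/26 (k = -2 + 1/(41 - 15) = -2 + 1/26 = -51/26 ≈ -1.9615)
B(w, b) = b/(b + 2*b*w) (B(w, b) = b/((b*w + w*b) + b) = b/((b*w + b*w) + b) = b/(2*b*w + b) = b/(b + 2*b*w))
(k*(-37))*B(5, -1) = (-51/26*(-37))/(1 + 2*5) = 1887/(26*(1 + 10)) = (1887/26)/11 = (1887/26)*(1/11) = 1887/286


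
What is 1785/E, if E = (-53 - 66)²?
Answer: 15/119 ≈ 0.12605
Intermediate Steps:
E = 14161 (E = (-119)² = 14161)
1785/E = 1785/14161 = 1785*(1/14161) = 15/119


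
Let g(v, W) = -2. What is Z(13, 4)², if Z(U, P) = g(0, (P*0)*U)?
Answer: 4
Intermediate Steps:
Z(U, P) = -2
Z(13, 4)² = (-2)² = 4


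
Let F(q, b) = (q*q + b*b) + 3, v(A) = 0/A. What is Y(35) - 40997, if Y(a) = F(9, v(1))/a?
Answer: -204973/5 ≈ -40995.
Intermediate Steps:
v(A) = 0
F(q, b) = 3 + b² + q² (F(q, b) = (q² + b²) + 3 = (b² + q²) + 3 = 3 + b² + q²)
Y(a) = 84/a (Y(a) = (3 + 0² + 9²)/a = (3 + 0 + 81)/a = 84/a)
Y(35) - 40997 = 84/35 - 40997 = 84*(1/35) - 40997 = 12/5 - 40997 = -204973/5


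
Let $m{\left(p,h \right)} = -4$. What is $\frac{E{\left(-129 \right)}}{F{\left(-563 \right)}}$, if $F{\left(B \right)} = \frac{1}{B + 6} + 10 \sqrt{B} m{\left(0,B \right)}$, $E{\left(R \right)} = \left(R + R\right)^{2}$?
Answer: $\frac{37076148 i}{- i + 22280 \sqrt{563}} \approx -0.00013266 + 70.133 i$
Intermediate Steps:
$E{\left(R \right)} = 4 R^{2}$ ($E{\left(R \right)} = \left(2 R\right)^{2} = 4 R^{2}$)
$F{\left(B \right)} = \frac{1}{6 + B} - 40 \sqrt{B}$ ($F{\left(B \right)} = \frac{1}{B + 6} + 10 \sqrt{B} \left(-4\right) = \frac{1}{6 + B} - 40 \sqrt{B}$)
$\frac{E{\left(-129 \right)}}{F{\left(-563 \right)}} = \frac{4 \left(-129\right)^{2}}{\frac{1}{6 - 563} \left(1 - 240 \sqrt{-563} - 40 \left(-563\right)^{\frac{3}{2}}\right)} = \frac{4 \cdot 16641}{\frac{1}{-557} \left(1 - 240 i \sqrt{563} - 40 \left(- 563 i \sqrt{563}\right)\right)} = \frac{66564}{\left(- \frac{1}{557}\right) \left(1 - 240 i \sqrt{563} + 22520 i \sqrt{563}\right)} = \frac{66564}{\left(- \frac{1}{557}\right) \left(1 + 22280 i \sqrt{563}\right)} = \frac{66564}{- \frac{1}{557} - 40 i \sqrt{563}}$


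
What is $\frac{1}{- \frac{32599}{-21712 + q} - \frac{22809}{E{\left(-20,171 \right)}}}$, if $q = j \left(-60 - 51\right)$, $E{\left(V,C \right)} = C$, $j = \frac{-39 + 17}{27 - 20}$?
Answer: $- \frac{8523894}{1123960825} \approx -0.0075838$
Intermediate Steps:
$j = - \frac{22}{7} \approx -3.1429$
$q = \frac{2442}{7}$ ($q = - \frac{22 \left(-60 - 51\right)}{7} = \left(- \frac{22}{7}\right) \left(-111\right) = \frac{2442}{7} \approx 348.86$)
$\frac{1}{- \frac{32599}{-21712 + q} - \frac{22809}{E{\left(-20,171 \right)}}} = \frac{1}{- \frac{32599}{-21712 + \frac{2442}{7}} - \frac{22809}{171}} = \frac{1}{- \frac{32599}{- \frac{149542}{7}} - \frac{7603}{57}} = \frac{1}{\left(-32599\right) \left(- \frac{7}{149542}\right) - \frac{7603}{57}} = \frac{1}{\frac{228193}{149542} - \frac{7603}{57}} = \frac{1}{- \frac{1123960825}{8523894}} = - \frac{8523894}{1123960825}$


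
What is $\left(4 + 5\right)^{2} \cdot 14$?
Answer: $1134$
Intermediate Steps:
$\left(4 + 5\right)^{2} \cdot 14 = 9^{2} \cdot 14 = 81 \cdot 14 = 1134$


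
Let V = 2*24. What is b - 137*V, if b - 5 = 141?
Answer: -6430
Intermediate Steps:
V = 48
b = 146 (b = 5 + 141 = 146)
b - 137*V = 146 - 137*48 = 146 - 6576 = -6430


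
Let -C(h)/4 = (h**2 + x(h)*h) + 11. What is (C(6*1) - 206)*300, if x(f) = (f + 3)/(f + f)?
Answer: -123600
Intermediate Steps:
x(f) = (3 + f)/(2*f) (x(f) = (3 + f)/((2*f)) = (3 + f)*(1/(2*f)) = (3 + f)/(2*f))
C(h) = -50 - 4*h**2 - 2*h (C(h) = -4*((h**2 + ((3 + h)/(2*h))*h) + 11) = -4*((h**2 + (3/2 + h/2)) + 11) = -4*((3/2 + h**2 + h/2) + 11) = -4*(25/2 + h**2 + h/2) = -50 - 4*h**2 - 2*h)
(C(6*1) - 206)*300 = ((-50 - 4*(6*1)**2 - 12) - 206)*300 = ((-50 - 4*6**2 - 2*6) - 206)*300 = ((-50 - 4*36 - 12) - 206)*300 = ((-50 - 144 - 12) - 206)*300 = (-206 - 206)*300 = -412*300 = -123600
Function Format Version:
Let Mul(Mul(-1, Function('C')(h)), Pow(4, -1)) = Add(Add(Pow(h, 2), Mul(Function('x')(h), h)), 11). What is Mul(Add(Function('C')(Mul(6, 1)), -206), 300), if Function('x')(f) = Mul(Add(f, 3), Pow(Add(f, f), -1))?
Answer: -123600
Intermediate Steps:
Function('x')(f) = Mul(Rational(1, 2), Pow(f, -1), Add(3, f)) (Function('x')(f) = Mul(Add(3, f), Pow(Mul(2, f), -1)) = Mul(Add(3, f), Mul(Rational(1, 2), Pow(f, -1))) = Mul(Rational(1, 2), Pow(f, -1), Add(3, f)))
Function('C')(h) = Add(-50, Mul(-4, Pow(h, 2)), Mul(-2, h)) (Function('C')(h) = Mul(-4, Add(Add(Pow(h, 2), Mul(Mul(Rational(1, 2), Pow(h, -1), Add(3, h)), h)), 11)) = Mul(-4, Add(Add(Pow(h, 2), Add(Rational(3, 2), Mul(Rational(1, 2), h))), 11)) = Mul(-4, Add(Add(Rational(3, 2), Pow(h, 2), Mul(Rational(1, 2), h)), 11)) = Mul(-4, Add(Rational(25, 2), Pow(h, 2), Mul(Rational(1, 2), h))) = Add(-50, Mul(-4, Pow(h, 2)), Mul(-2, h)))
Mul(Add(Function('C')(Mul(6, 1)), -206), 300) = Mul(Add(Add(-50, Mul(-4, Pow(Mul(6, 1), 2)), Mul(-2, Mul(6, 1))), -206), 300) = Mul(Add(Add(-50, Mul(-4, Pow(6, 2)), Mul(-2, 6)), -206), 300) = Mul(Add(Add(-50, Mul(-4, 36), -12), -206), 300) = Mul(Add(Add(-50, -144, -12), -206), 300) = Mul(Add(-206, -206), 300) = Mul(-412, 300) = -123600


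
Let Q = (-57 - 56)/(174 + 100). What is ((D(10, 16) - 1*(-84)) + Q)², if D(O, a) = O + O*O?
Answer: 2813559849/75076 ≈ 37476.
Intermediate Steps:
Q = -113/274 ≈ -0.41241
D(O, a) = O + O²
((D(10, 16) - 1*(-84)) + Q)² = ((10*(1 + 10) - 1*(-84)) - 113/274)² = ((10*11 + 84) - 113/274)² = ((110 + 84) - 113/274)² = (194 - 113/274)² = (53043/274)² = 2813559849/75076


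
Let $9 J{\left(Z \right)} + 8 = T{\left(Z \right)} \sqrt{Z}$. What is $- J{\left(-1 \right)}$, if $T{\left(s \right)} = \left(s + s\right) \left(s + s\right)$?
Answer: $\frac{8}{9} - \frac{4 i}{9} \approx 0.88889 - 0.44444 i$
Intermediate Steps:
$T{\left(s \right)} = 4 s^{2}$ ($T{\left(s \right)} = 2 s 2 s = 4 s^{2}$)
$J{\left(Z \right)} = - \frac{8}{9} + \frac{4 Z^{\frac{5}{2}}}{9}$ ($J{\left(Z \right)} = - \frac{8}{9} + \frac{4 Z^{2} \sqrt{Z}}{9} = - \frac{8}{9} + \frac{4 Z^{\frac{5}{2}}}{9}$)
$- J{\left(-1 \right)} = - (- \frac{8}{9} + \frac{4 \left(-1\right)^{\frac{5}{2}}}{9}) = - (- \frac{8}{9} + \frac{4 i}{9}) = \frac{8}{9} - \frac{4 i}{9}$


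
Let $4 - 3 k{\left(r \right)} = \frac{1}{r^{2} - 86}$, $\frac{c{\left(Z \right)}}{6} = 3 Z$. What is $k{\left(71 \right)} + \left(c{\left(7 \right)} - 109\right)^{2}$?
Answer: $\frac{4315804}{14865} \approx 290.33$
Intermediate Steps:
$c{\left(Z \right)} = 18 Z$ ($c{\left(Z \right)} = 6 \cdot 3 Z = 18 Z$)
$k{\left(r \right)} = \frac{4}{3} - \frac{1}{3 \left(-86 + r^{2}\right)}$ ($k{\left(r \right)} = \frac{4}{3} - \frac{1}{3 \left(r^{2} - 86\right)} = \frac{4}{3} - \frac{1}{3 \left(-86 + r^{2}\right)}$)
$k{\left(71 \right)} + \left(c{\left(7 \right)} - 109\right)^{2} = \frac{-345 + 4 \cdot 71^{2}}{3 \left(-86 + 71^{2}\right)} + \left(18 \cdot 7 - 109\right)^{2} = \frac{-345 + 4 \cdot 5041}{3 \left(-86 + 5041\right)} + \left(126 - 109\right)^{2} = \frac{-345 + 20164}{3 \cdot 4955} + 17^{2} = \frac{1}{3} \cdot \frac{1}{4955} \cdot 19819 + 289 = \frac{19819}{14865} + 289 = \frac{4315804}{14865}$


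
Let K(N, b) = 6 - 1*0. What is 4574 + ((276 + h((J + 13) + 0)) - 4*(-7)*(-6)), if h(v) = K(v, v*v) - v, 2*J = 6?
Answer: 4672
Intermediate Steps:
J = 3 (J = (1/2)*6 = 3)
K(N, b) = 6 (K(N, b) = 6 + 0 = 6)
h(v) = 6 - v
4574 + ((276 + h((J + 13) + 0)) - 4*(-7)*(-6)) = 4574 + ((276 + (6 - ((3 + 13) + 0))) - 4*(-7)*(-6)) = 4574 + ((276 + (6 - (16 + 0))) + 28*(-6)) = 4574 + ((276 + (6 - 1*16)) - 168) = 4574 + ((276 + (6 - 16)) - 168) = 4574 + ((276 - 10) - 168) = 4574 + (266 - 168) = 4574 + 98 = 4672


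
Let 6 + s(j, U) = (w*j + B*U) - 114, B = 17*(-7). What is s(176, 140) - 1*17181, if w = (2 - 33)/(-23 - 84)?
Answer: -3628371/107 ≈ -33910.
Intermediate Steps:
w = 31/107 (w = -31/(-107) = -31*(-1/107) = 31/107 ≈ 0.28972)
B = -119
s(j, U) = -120 - 119*U + 31*j/107 (s(j, U) = -6 + ((31*j/107 - 119*U) - 114) = -6 + ((-119*U + 31*j/107) - 114) = -6 + (-114 - 119*U + 31*j/107) = -120 - 119*U + 31*j/107)
s(176, 140) - 1*17181 = (-120 - 119*140 + (31/107)*176) - 1*17181 = (-120 - 16660 + 5456/107) - 17181 = -1790004/107 - 17181 = -3628371/107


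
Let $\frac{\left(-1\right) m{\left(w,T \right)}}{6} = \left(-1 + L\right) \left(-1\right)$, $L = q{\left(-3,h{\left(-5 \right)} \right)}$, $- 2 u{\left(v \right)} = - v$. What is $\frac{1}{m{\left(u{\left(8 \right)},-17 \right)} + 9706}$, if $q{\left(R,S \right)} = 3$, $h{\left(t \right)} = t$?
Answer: $\frac{1}{9718} \approx 0.0001029$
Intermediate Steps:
$u{\left(v \right)} = \frac{v}{2}$ ($u{\left(v \right)} = - \frac{\left(-1\right) v}{2} = \frac{v}{2}$)
$L = 3$
$m{\left(w,T \right)} = 12$ ($m{\left(w,T \right)} = - 6 \left(-1 + 3\right) \left(-1\right) = - 6 \cdot 2 \left(-1\right) = \left(-6\right) \left(-2\right) = 12$)
$\frac{1}{m{\left(u{\left(8 \right)},-17 \right)} + 9706} = \frac{1}{12 + 9706} = \frac{1}{9718}$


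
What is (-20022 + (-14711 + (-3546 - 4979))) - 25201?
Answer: -68459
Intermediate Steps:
(-20022 + (-14711 + (-3546 - 4979))) - 25201 = (-20022 + (-14711 - 8525)) - 25201 = (-20022 - 23236) - 25201 = -43258 - 25201 = -68459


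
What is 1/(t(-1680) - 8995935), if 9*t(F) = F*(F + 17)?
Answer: -3/26056525 ≈ -1.1513e-7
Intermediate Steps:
t(F) = F*(17 + F)/9 (t(F) = (F*(F + 17))/9 = (F*(17 + F))/9 = F*(17 + F)/9)
1/(t(-1680) - 8995935) = 1/((⅑)*(-1680)*(17 - 1680) - 8995935) = 1/((⅑)*(-1680)*(-1663) - 8995935) = 1/(931280/3 - 8995935) = 1/(-26056525/3) = -3/26056525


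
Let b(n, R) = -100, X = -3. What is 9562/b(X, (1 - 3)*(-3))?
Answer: -4781/50 ≈ -95.620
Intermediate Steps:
9562/b(X, (1 - 3)*(-3)) = 9562/(-100) = 9562*(-1/100) = -4781/50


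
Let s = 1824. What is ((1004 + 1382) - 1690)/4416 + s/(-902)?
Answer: -154729/82984 ≈ -1.8646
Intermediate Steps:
((1004 + 1382) - 1690)/4416 + s/(-902) = ((1004 + 1382) - 1690)/4416 + 1824/(-902) = (2386 - 1690)*(1/4416) + 1824*(-1/902) = 696*(1/4416) - 912/451 = 29/184 - 912/451 = -154729/82984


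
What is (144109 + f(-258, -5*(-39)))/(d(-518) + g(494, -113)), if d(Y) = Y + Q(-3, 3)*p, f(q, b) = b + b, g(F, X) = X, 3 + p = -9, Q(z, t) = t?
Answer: -144499/667 ≈ -216.64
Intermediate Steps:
p = -12 (p = -3 - 9 = -12)
f(q, b) = 2*b
d(Y) = -36 + Y (d(Y) = Y + 3*(-12) = Y - 36 = -36 + Y)
(144109 + f(-258, -5*(-39)))/(d(-518) + g(494, -113)) = (144109 + 2*(-5*(-39)))/((-36 - 518) - 113) = (144109 + 2*195)/(-554 - 113) = (144109 + 390)/(-667) = 144499*(-1/667) = -144499/667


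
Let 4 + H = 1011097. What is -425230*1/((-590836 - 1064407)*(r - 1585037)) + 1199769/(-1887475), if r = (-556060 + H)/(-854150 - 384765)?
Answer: -1949891866057991351337823/3067566516109825613365200 ≈ -0.63565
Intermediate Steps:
H = 1011093 (H = -4 + 1011097 = 1011093)
r = -455033/1238915 (r = (-556060 + 1011093)/(-854150 - 384765) = 455033/(-1238915) = 455033*(-1/1238915) = -455033/1238915 ≈ -0.36728)
-425230*1/((-590836 - 1064407)*(r - 1585037)) + 1199769/(-1887475) = -425230*1/((-590836 - 1064407)*(-455033/1238915 - 1585037)) + 1199769/(-1887475) = -425230/((-1655243*(-1963726569888/1238915))) + 1199769*(-1/1887475) = -425230/3250444658721122784/1238915 - 1199769/1887475 = -425230*1238915/3250444658721122784 - 1199769/1887475 = -263411912725/1625222329360561392 - 1199769/1887475 = -1949891866057991351337823/3067566516109825613365200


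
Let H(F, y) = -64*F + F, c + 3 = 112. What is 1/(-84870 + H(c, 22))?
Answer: -1/91737 ≈ -1.0901e-5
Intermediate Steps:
c = 109 (c = -3 + 112 = 109)
H(F, y) = -63*F
1/(-84870 + H(c, 22)) = 1/(-84870 - 63*109) = 1/(-84870 - 6867) = 1/(-91737) = -1/91737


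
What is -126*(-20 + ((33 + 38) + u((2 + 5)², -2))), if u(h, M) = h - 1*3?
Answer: -12222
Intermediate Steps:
u(h, M) = -3 + h (u(h, M) = h - 3 = -3 + h)
-126*(-20 + ((33 + 38) + u((2 + 5)², -2))) = -126*(-20 + ((33 + 38) + (-3 + (2 + 5)²))) = -126*(-20 + (71 + (-3 + 7²))) = -126*(-20 + (71 + (-3 + 49))) = -126*(-20 + (71 + 46)) = -126*(-20 + 117) = -126*97 = -12222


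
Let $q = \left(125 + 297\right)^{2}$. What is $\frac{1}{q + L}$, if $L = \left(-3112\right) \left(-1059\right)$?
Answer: $\frac{1}{3473692} \approx 2.8788 \cdot 10^{-7}$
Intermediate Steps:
$L = 3295608$
$q = 178084$ ($q = 422^{2} = 178084$)
$\frac{1}{q + L} = \frac{1}{178084 + 3295608} = \frac{1}{3473692}$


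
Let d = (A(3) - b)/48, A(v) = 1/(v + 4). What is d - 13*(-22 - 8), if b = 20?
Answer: 130901/336 ≈ 389.59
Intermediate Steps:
A(v) = 1/(4 + v)
d = -139/336 (d = (1/(4 + 3) - 1*20)/48 = (1/7 - 20)*(1/48) = (⅐ - 20)*(1/48) = -139/7*1/48 = -139/336 ≈ -0.41369)
d - 13*(-22 - 8) = -139/336 - 13*(-22 - 8) = -139/336 - 13*(-30) = -139/336 + 390 = 130901/336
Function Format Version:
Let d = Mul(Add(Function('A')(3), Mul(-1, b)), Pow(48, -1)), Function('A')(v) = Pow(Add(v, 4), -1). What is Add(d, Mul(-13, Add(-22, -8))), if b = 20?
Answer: Rational(130901, 336) ≈ 389.59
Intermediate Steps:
Function('A')(v) = Pow(Add(4, v), -1)
d = Rational(-139, 336) (d = Mul(Add(Pow(Add(4, 3), -1), Mul(-1, 20)), Pow(48, -1)) = Mul(Add(Pow(7, -1), -20), Rational(1, 48)) = Mul(Add(Rational(1, 7), -20), Rational(1, 48)) = Mul(Rational(-139, 7), Rational(1, 48)) = Rational(-139, 336) ≈ -0.41369)
Add(d, Mul(-13, Add(-22, -8))) = Add(Rational(-139, 336), Mul(-13, Add(-22, -8))) = Add(Rational(-139, 336), Mul(-13, -30)) = Add(Rational(-139, 336), 390) = Rational(130901, 336)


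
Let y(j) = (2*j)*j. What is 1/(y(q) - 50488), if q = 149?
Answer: -1/6086 ≈ -0.00016431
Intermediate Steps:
y(j) = 2*j**2
1/(y(q) - 50488) = 1/(2*149**2 - 50488) = 1/(2*22201 - 50488) = 1/(44402 - 50488) = 1/(-6086) = -1/6086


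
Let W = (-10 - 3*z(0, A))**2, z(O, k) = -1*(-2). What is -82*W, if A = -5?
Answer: -20992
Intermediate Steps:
z(O, k) = 2
W = 256 (W = (-10 - 3*2)**2 = (-10 - 6)**2 = (-16)**2 = 256)
-82*W = -82*256 = -20992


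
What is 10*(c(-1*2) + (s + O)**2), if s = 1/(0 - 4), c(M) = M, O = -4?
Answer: 1285/8 ≈ 160.63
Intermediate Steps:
s = -1/4 (s = 1/(-4) = -1/4 ≈ -0.25000)
10*(c(-1*2) + (s + O)**2) = 10*(-1*2 + (-1/4 - 4)**2) = 10*(-2 + (-17/4)**2) = 10*(-2 + 289/16) = 10*(257/16) = 1285/8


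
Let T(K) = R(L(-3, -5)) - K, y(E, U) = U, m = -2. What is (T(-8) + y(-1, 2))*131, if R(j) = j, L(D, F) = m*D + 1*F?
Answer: 1441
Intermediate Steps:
L(D, F) = F - 2*D (L(D, F) = -2*D + 1*F = -2*D + F = F - 2*D)
T(K) = 1 - K (T(K) = (-5 - 2*(-3)) - K = (-5 + 6) - K = 1 - K)
(T(-8) + y(-1, 2))*131 = ((1 - 1*(-8)) + 2)*131 = ((1 + 8) + 2)*131 = (9 + 2)*131 = 11*131 = 1441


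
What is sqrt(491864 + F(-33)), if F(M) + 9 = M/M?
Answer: 4*sqrt(30741) ≈ 701.32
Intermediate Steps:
F(M) = -8 (F(M) = -9 + M/M = -9 + 1 = -8)
sqrt(491864 + F(-33)) = sqrt(491864 - 8) = sqrt(491856) = 4*sqrt(30741)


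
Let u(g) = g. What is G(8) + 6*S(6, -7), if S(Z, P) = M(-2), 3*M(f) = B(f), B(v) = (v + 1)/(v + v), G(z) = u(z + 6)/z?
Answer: 9/4 ≈ 2.2500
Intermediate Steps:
G(z) = (6 + z)/z (G(z) = (z + 6)/z = (6 + z)/z)
B(v) = (1 + v)/(2*v) (B(v) = (1 + v)/((2*v)) = (1 + v)*(1/(2*v)) = (1 + v)/(2*v))
M(f) = (1 + f)/(6*f) (M(f) = ((1 + f)/(2*f))/3 = (1 + f)/(6*f))
S(Z, P) = 1/12 (S(Z, P) = (⅙)*(1 - 2)/(-2) = (⅙)*(-½)*(-1) = 1/12)
G(8) + 6*S(6, -7) = (6 + 8)/8 + 6*(1/12) = (⅛)*14 + ½ = 7/4 + ½ = 9/4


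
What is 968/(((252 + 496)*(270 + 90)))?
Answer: 11/3060 ≈ 0.0035948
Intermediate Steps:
968/(((252 + 496)*(270 + 90))) = 968/((748*360)) = 968/269280 = 968*(1/269280) = 11/3060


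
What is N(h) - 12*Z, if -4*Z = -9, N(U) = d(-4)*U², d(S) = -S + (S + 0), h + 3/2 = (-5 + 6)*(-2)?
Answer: -27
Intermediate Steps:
h = -7/2 (h = -3/2 + (-5 + 6)*(-2) = -3/2 + 1*(-2) = -3/2 - 2 = -7/2 ≈ -3.5000)
d(S) = 0 (d(S) = -S + S = 0)
N(U) = 0 (N(U) = 0*U² = 0)
Z = 9/4 (Z = -¼*(-9) = 9/4 ≈ 2.2500)
N(h) - 12*Z = 0 - 12*9/4 = 0 - 27 = -27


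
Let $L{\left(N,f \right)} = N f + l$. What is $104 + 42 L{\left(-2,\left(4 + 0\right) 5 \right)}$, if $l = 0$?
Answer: $-1576$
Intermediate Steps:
$L{\left(N,f \right)} = N f$ ($L{\left(N,f \right)} = N f + 0 = N f$)
$104 + 42 L{\left(-2,\left(4 + 0\right) 5 \right)} = 104 + 42 \left(- 2 \left(4 + 0\right) 5\right) = 104 + 42 \left(- 2 \cdot 4 \cdot 5\right) = 104 + 42 \left(\left(-2\right) 20\right) = 104 + 42 \left(-40\right) = 104 - 1680 = -1576$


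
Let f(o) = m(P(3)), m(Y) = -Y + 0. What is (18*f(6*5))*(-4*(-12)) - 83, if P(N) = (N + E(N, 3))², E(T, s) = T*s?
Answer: -124499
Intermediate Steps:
P(N) = 16*N² (P(N) = (N + N*3)² = (N + 3*N)² = (4*N)² = 16*N²)
m(Y) = -Y
f(o) = -144 (f(o) = -16*3² = -16*9 = -1*144 = -144)
(18*f(6*5))*(-4*(-12)) - 83 = (18*(-144))*(-4*(-12)) - 83 = -2592*48 - 83 = -124416 - 83 = -124499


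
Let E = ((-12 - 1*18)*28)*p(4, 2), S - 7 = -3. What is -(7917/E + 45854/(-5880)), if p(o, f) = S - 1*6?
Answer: 36289/11760 ≈ 3.0858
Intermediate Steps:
S = 4 (S = 7 - 3 = 4)
p(o, f) = -2 (p(o, f) = 4 - 1*6 = 4 - 6 = -2)
E = 1680 (E = ((-12 - 1*18)*28)*(-2) = ((-12 - 18)*28)*(-2) = -30*28*(-2) = -840*(-2) = 1680)
-(7917/E + 45854/(-5880)) = -(7917/1680 + 45854/(-5880)) = -(7917*(1/1680) + 45854*(-1/5880)) = -(377/80 - 22927/2940) = -1*(-36289/11760) = 36289/11760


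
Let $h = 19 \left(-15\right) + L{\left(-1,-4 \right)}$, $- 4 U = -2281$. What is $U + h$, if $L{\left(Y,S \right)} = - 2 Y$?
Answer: $\frac{1149}{4} \approx 287.25$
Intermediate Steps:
$U = \frac{2281}{4}$ ($U = \left(- \frac{1}{4}\right) \left(-2281\right) = \frac{2281}{4} \approx 570.25$)
$h = -283$ ($h = 19 \left(-15\right) - -2 = -285 + 2 = -283$)
$U + h = \frac{2281}{4} - 283 = \frac{1149}{4}$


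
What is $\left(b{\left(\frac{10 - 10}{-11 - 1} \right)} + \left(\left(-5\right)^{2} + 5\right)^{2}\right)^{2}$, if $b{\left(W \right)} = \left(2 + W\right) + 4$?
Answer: $820836$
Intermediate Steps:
$b{\left(W \right)} = 6 + W$
$\left(b{\left(\frac{10 - 10}{-11 - 1} \right)} + \left(\left(-5\right)^{2} + 5\right)^{2}\right)^{2} = \left(\left(6 + \frac{10 - 10}{-11 - 1}\right) + \left(\left(-5\right)^{2} + 5\right)^{2}\right)^{2} = \left(\left(6 + \frac{0}{-12}\right) + \left(25 + 5\right)^{2}\right)^{2} = \left(\left(6 + 0 \left(- \frac{1}{12}\right)\right) + 30^{2}\right)^{2} = \left(\left(6 + 0\right) + 900\right)^{2} = \left(6 + 900\right)^{2} = 906^{2} = 820836$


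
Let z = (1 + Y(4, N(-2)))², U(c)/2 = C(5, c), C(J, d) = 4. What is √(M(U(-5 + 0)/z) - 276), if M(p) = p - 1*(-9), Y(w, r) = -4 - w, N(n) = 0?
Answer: 5*I*√523/7 ≈ 16.335*I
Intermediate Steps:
U(c) = 8 (U(c) = 2*4 = 8)
z = 49 (z = (1 + (-4 - 1*4))² = (1 + (-4 - 4))² = (1 - 8)² = (-7)² = 49)
M(p) = 9 + p (M(p) = p + 9 = 9 + p)
√(M(U(-5 + 0)/z) - 276) = √((9 + 8/49) - 276) = √(449/49 - 276) = √(-13075/49) = 5*I*√523/7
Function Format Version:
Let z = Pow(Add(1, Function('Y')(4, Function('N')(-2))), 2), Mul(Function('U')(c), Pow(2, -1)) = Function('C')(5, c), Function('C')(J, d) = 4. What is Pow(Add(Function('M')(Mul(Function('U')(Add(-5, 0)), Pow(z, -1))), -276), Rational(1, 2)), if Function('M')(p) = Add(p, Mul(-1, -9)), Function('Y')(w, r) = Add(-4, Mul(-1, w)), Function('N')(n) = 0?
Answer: Mul(Rational(5, 7), I, Pow(523, Rational(1, 2))) ≈ Mul(16.335, I)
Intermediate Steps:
Function('U')(c) = 8 (Function('U')(c) = Mul(2, 4) = 8)
z = 49 (z = Pow(Add(1, Add(-4, Mul(-1, 4))), 2) = Pow(Add(1, Add(-4, -4)), 2) = Pow(Add(1, -8), 2) = Pow(-7, 2) = 49)
Function('M')(p) = Add(9, p) (Function('M')(p) = Add(p, 9) = Add(9, p))
Pow(Add(Function('M')(Mul(Function('U')(Add(-5, 0)), Pow(z, -1))), -276), Rational(1, 2)) = Pow(Add(Add(9, Mul(8, Pow(49, -1))), -276), Rational(1, 2)) = Pow(Add(Add(9, Mul(8, Rational(1, 49))), -276), Rational(1, 2)) = Pow(Add(Add(9, Rational(8, 49)), -276), Rational(1, 2)) = Pow(Add(Rational(449, 49), -276), Rational(1, 2)) = Pow(Rational(-13075, 49), Rational(1, 2)) = Mul(Rational(5, 7), I, Pow(523, Rational(1, 2)))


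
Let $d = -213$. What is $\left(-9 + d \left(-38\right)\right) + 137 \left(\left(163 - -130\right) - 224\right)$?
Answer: $17538$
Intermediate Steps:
$\left(-9 + d \left(-38\right)\right) + 137 \left(\left(163 - -130\right) - 224\right) = \left(-9 - -8094\right) + 137 \left(\left(163 - -130\right) - 224\right) = \left(-9 + 8094\right) + 137 \left(\left(163 + 130\right) - 224\right) = 8085 + 137 \left(293 - 224\right) = 8085 + 137 \cdot 69 = 8085 + 9453 = 17538$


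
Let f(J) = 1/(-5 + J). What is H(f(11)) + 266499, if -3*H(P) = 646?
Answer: 798851/3 ≈ 2.6628e+5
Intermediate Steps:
H(P) = -646/3 (H(P) = -⅓*646 = -646/3)
H(f(11)) + 266499 = -646/3 + 266499 = 798851/3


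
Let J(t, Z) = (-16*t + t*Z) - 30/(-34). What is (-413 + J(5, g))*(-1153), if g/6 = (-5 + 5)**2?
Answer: 9645998/17 ≈ 5.6741e+5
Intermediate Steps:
g = 0 (g = 6*(-5 + 5)**2 = 6*0**2 = 6*0 = 0)
J(t, Z) = 15/17 - 16*t + Z*t (J(t, Z) = (-16*t + Z*t) - 30*(-1/34) = (-16*t + Z*t) + 15/17 = 15/17 - 16*t + Z*t)
(-413 + J(5, g))*(-1153) = (-413 + (15/17 - 16*5 + 0*5))*(-1153) = (-413 + (15/17 - 80 + 0))*(-1153) = (-413 - 1345/17)*(-1153) = -8366/17*(-1153) = 9645998/17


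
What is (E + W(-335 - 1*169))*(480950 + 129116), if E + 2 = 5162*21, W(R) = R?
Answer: 65823681136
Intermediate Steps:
E = 108400 (E = -2 + 5162*21 = -2 + 108402 = 108400)
(E + W(-335 - 1*169))*(480950 + 129116) = (108400 + (-335 - 1*169))*(480950 + 129116) = (108400 + (-335 - 169))*610066 = (108400 - 504)*610066 = 107896*610066 = 65823681136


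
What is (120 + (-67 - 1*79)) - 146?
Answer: -172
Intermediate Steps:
(120 + (-67 - 1*79)) - 146 = (120 + (-67 - 79)) - 146 = (120 - 146) - 146 = -26 - 146 = -172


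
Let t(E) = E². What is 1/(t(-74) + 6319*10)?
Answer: 1/68666 ≈ 1.4563e-5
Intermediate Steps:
1/(t(-74) + 6319*10) = 1/((-74)² + 6319*10) = 1/(5476 + 63190) = 1/68666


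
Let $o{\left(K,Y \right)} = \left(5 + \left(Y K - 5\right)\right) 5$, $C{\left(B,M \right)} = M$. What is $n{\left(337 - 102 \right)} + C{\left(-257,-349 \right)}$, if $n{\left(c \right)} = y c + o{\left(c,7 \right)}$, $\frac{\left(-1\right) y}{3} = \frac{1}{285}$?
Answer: $\frac{149597}{19} \approx 7873.5$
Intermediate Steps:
$o{\left(K,Y \right)} = 5 K Y$ ($o{\left(K,Y \right)} = \left(5 + \left(K Y - 5\right)\right) 5 = \left(5 + \left(-5 + K Y\right)\right) 5 = K Y 5 = 5 K Y$)
$y = - \frac{1}{95}$ ($y = - \frac{3}{285} = \left(-3\right) \frac{1}{285} = - \frac{1}{95} \approx -0.010526$)
$n{\left(c \right)} = \frac{3324 c}{95}$ ($n{\left(c \right)} = - \frac{c}{95} + 5 c 7 = - \frac{c}{95} + 35 c = \frac{3324 c}{95}$)
$n{\left(337 - 102 \right)} + C{\left(-257,-349 \right)} = \frac{3324 \left(337 - 102\right)}{95} - 349 = \frac{3324}{95} \cdot 235 - 349 = \frac{156228}{19} - 349 = \frac{149597}{19}$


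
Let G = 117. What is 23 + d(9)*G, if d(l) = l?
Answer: 1076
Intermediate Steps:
23 + d(9)*G = 23 + 9*117 = 23 + 1053 = 1076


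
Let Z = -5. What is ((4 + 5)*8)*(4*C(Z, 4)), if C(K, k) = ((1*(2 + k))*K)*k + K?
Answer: -36000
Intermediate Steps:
C(K, k) = K + K*k*(2 + k) (C(K, k) = ((2 + k)*K)*k + K = (K*(2 + k))*k + K = K*k*(2 + k) + K = K + K*k*(2 + k))
((4 + 5)*8)*(4*C(Z, 4)) = ((4 + 5)*8)*(4*(-5*(1 + 4² + 2*4))) = (9*8)*(4*(-5*(1 + 16 + 8))) = 72*(4*(-5*25)) = 72*(4*(-125)) = 72*(-500) = -36000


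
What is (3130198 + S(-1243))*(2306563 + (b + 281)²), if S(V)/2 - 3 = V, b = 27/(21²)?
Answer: 17914710917955346/2401 ≈ 7.4614e+12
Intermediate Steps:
b = 3/49 (b = 27/441 = 27*(1/441) = 3/49 ≈ 0.061224)
S(V) = 6 + 2*V
(3130198 + S(-1243))*(2306563 + (b + 281)²) = (3130198 + (6 + 2*(-1243)))*(2306563 + (3/49 + 281)²) = (3130198 + (6 - 2486))*(2306563 + (13772/49)²) = (3130198 - 2480)*(2306563 + 189667984/2401) = 3127718*(5727725747/2401) = 17914710917955346/2401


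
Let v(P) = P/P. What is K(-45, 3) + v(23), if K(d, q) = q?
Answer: 4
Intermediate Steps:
v(P) = 1
K(-45, 3) + v(23) = 3 + 1 = 4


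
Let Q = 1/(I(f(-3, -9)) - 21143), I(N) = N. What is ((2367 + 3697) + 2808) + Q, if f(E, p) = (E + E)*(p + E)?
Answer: 186941911/21071 ≈ 8872.0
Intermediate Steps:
f(E, p) = 2*E*(E + p) (f(E, p) = (2*E)*(E + p) = 2*E*(E + p))
Q = -1/21071 (Q = 1/(2*(-3)*(-3 - 9) - 21143) = 1/(2*(-3)*(-12) - 21143) = 1/(72 - 21143) = 1/(-21071) = -1/21071 ≈ -4.7459e-5)
((2367 + 3697) + 2808) + Q = ((2367 + 3697) + 2808) - 1/21071 = (6064 + 2808) - 1/21071 = 8872 - 1/21071 = 186941911/21071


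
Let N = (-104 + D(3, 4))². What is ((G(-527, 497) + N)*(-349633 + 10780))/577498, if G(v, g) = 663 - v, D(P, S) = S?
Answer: -1895882535/288749 ≈ -6565.9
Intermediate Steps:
N = 10000 (N = (-104 + 4)² = (-100)² = 10000)
((G(-527, 497) + N)*(-349633 + 10780))/577498 = (((663 - 1*(-527)) + 10000)*(-349633 + 10780))/577498 = (((663 + 527) + 10000)*(-338853))*(1/577498) = ((1190 + 10000)*(-338853))*(1/577498) = (11190*(-338853))*(1/577498) = -3791765070*1/577498 = -1895882535/288749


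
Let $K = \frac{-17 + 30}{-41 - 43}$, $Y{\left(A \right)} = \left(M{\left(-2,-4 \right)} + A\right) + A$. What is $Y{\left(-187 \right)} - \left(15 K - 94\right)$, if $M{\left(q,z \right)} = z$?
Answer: $- \frac{7887}{28} \approx -281.68$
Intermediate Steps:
$Y{\left(A \right)} = -4 + 2 A$ ($Y{\left(A \right)} = \left(-4 + A\right) + A = -4 + 2 A$)
$K = - \frac{13}{84}$ ($K = \frac{13}{-84} = 13 \left(- \frac{1}{84}\right) = - \frac{13}{84} \approx -0.15476$)
$Y{\left(-187 \right)} - \left(15 K - 94\right) = \left(-4 + 2 \left(-187\right)\right) - \left(15 \left(- \frac{13}{84}\right) - 94\right) = \left(-4 - 374\right) - \left(- \frac{65}{28} - 94\right) = -378 - - \frac{2697}{28} = -378 + \frac{2697}{28} = - \frac{7887}{28}$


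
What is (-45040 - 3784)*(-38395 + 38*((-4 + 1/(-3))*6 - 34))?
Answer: 1985916200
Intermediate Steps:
(-45040 - 3784)*(-38395 + 38*((-4 + 1/(-3))*6 - 34)) = -48824*(-38395 + 38*((-4 - ⅓)*6 - 34)) = -48824*(-38395 + 38*(-13/3*6 - 34)) = -48824*(-38395 + 38*(-26 - 34)) = -48824*(-38395 + 38*(-60)) = -48824*(-38395 - 2280) = -48824*(-40675) = 1985916200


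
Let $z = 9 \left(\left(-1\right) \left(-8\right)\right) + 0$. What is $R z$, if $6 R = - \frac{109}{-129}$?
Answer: $\frac{436}{43} \approx 10.14$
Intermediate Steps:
$R = \frac{109}{774}$ ($R = \frac{\left(-109\right) \frac{1}{-129}}{6} = \frac{\left(-109\right) \left(- \frac{1}{129}\right)}{6} = \frac{1}{6} \cdot \frac{109}{129} = \frac{109}{774} \approx 0.14083$)
$z = 72$ ($z = 9 \cdot 8 + 0 = 72 + 0 = 72$)
$R z = \frac{109}{774} \cdot 72 = \frac{436}{43}$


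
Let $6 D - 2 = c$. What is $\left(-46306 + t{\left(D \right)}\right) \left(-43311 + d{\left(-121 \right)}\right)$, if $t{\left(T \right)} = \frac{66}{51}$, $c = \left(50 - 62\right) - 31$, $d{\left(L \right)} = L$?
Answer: $\frac{34188801760}{17} \approx 2.0111 \cdot 10^{9}$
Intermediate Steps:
$c = -43$ ($c = -12 - 31 = -43$)
$D = - \frac{41}{6}$ ($D = \frac{1}{3} + \frac{1}{6} \left(-43\right) = \frac{1}{3} - \frac{43}{6} = - \frac{41}{6} \approx -6.8333$)
$t{\left(T \right)} = \frac{22}{17}$ ($t{\left(T \right)} = 66 \cdot \frac{1}{51} = \frac{22}{17}$)
$\left(-46306 + t{\left(D \right)}\right) \left(-43311 + d{\left(-121 \right)}\right) = \left(-46306 + \frac{22}{17}\right) \left(-43311 - 121\right) = \left(- \frac{787180}{17}\right) \left(-43432\right) = \frac{34188801760}{17}$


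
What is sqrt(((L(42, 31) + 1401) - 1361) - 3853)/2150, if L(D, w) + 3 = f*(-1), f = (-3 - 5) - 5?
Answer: I*sqrt(3803)/2150 ≈ 0.028683*I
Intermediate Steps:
f = -13 (f = -8 - 5 = -13)
L(D, w) = 10 (L(D, w) = -3 - 13*(-1) = -3 + 13 = 10)
sqrt(((L(42, 31) + 1401) - 1361) - 3853)/2150 = sqrt(((10 + 1401) - 1361) - 3853)/2150 = sqrt((1411 - 1361) - 3853)*(1/2150) = sqrt(50 - 3853)*(1/2150) = sqrt(-3803)*(1/2150) = (I*sqrt(3803))*(1/2150) = I*sqrt(3803)/2150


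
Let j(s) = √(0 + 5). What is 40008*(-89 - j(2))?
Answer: -3560712 - 40008*√5 ≈ -3.6502e+6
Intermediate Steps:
j(s) = √5
40008*(-89 - j(2)) = 40008*(-89 - √5) = -3560712 - 40008*√5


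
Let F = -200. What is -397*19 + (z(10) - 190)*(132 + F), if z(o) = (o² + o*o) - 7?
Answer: -7747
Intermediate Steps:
z(o) = -7 + 2*o² (z(o) = (o² + o²) - 7 = 2*o² - 7 = -7 + 2*o²)
-397*19 + (z(10) - 190)*(132 + F) = -397*19 + ((-7 + 2*10²) - 190)*(132 - 200) = -7543 + ((-7 + 2*100) - 190)*(-68) = -7543 + ((-7 + 200) - 190)*(-68) = -7543 + (193 - 190)*(-68) = -7543 + 3*(-68) = -7543 - 204 = -7747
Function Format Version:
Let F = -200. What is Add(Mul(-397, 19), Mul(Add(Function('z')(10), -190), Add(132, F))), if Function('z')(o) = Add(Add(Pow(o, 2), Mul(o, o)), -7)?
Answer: -7747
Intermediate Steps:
Function('z')(o) = Add(-7, Mul(2, Pow(o, 2))) (Function('z')(o) = Add(Add(Pow(o, 2), Pow(o, 2)), -7) = Add(Mul(2, Pow(o, 2)), -7) = Add(-7, Mul(2, Pow(o, 2))))
Add(Mul(-397, 19), Mul(Add(Function('z')(10), -190), Add(132, F))) = Add(Mul(-397, 19), Mul(Add(Add(-7, Mul(2, Pow(10, 2))), -190), Add(132, -200))) = Add(-7543, Mul(Add(Add(-7, Mul(2, 100)), -190), -68)) = Add(-7543, Mul(Add(Add(-7, 200), -190), -68)) = Add(-7543, Mul(Add(193, -190), -68)) = Add(-7543, Mul(3, -68)) = Add(-7543, -204) = -7747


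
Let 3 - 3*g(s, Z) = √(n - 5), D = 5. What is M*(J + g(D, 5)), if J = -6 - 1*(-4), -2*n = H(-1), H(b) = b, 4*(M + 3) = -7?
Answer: 19/4 + 19*I*√2/8 ≈ 4.75 + 3.3588*I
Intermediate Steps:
M = -19/4 (M = -3 + (¼)*(-7) = -3 - 7/4 = -19/4 ≈ -4.7500)
n = ½ (n = -½*(-1) = ½ ≈ 0.50000)
J = -2 (J = -6 + 4 = -2)
g(s, Z) = 1 - I*√2/2 (g(s, Z) = 1 - √(½ - 5)/3 = 1 - I*√2/2)
M*(J + g(D, 5)) = -19*(-2 + (1 - I*√2/2))/4 = -19*(-1 - I*√2/2)/4 = 19/4 + 19*I*√2/8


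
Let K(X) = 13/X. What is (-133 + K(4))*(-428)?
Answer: 55533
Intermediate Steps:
(-133 + K(4))*(-428) = (-133 + 13/4)*(-428) = -519/4*(-428) = 55533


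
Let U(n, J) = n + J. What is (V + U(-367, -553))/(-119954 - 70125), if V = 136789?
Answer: -135869/190079 ≈ -0.71480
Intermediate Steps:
U(n, J) = J + n
(V + U(-367, -553))/(-119954 - 70125) = (136789 + (-553 - 367))/(-119954 - 70125) = (136789 - 920)/(-190079) = 135869*(-1/190079) = -135869/190079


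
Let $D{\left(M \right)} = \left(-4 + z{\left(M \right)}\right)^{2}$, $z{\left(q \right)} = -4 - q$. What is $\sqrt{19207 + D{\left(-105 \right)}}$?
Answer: $14 \sqrt{146} \approx 169.16$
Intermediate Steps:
$D{\left(M \right)} = \left(-8 - M\right)^{2}$ ($D{\left(M \right)} = \left(-4 - \left(4 + M\right)\right)^{2} = \left(-8 - M\right)^{2}$)
$\sqrt{19207 + D{\left(-105 \right)}} = \sqrt{19207 + \left(8 - 105\right)^{2}} = \sqrt{19207 + \left(-97\right)^{2}} = \sqrt{19207 + 9409} = \sqrt{28616} = 14 \sqrt{146}$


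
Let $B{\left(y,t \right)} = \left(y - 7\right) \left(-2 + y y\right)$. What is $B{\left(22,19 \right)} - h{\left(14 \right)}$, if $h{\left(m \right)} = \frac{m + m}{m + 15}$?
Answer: $\frac{209642}{29} \approx 7229.0$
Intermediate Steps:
$h{\left(m \right)} = \frac{2 m}{15 + m}$
$B{\left(y,t \right)} = \left(-7 + y\right) \left(-2 + y^{2}\right)$
$B{\left(22,19 \right)} - h{\left(14 \right)} = \left(14 + 22^{3} - 7 \cdot 22^{2} - 44\right) - 2 \cdot 14 \frac{1}{15 + 14} = \left(14 + 10648 - 3388 - 44\right) - 2 \cdot 14 \cdot \frac{1}{29} = 7230 - \frac{28}{29} = \frac{209642}{29}$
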